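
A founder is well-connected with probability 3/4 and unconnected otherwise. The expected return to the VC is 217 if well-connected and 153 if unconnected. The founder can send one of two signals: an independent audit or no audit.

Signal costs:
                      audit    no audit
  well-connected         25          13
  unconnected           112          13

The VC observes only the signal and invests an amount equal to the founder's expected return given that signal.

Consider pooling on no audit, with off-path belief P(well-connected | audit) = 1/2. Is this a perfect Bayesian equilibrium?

On the equilibrium path (no audit) the VC holds the prior 3/4 and pays 3/4·217 + 1/4·153 = 201. Off-path (audit) belief 1/2 gives 1/2·217 + 1/2·153 = 185.
Well-connected: no audit gives 201 − 13 = 188; audit gives 185 − 25 = 160. Stays. ✓
Unconnected: no audit gives 201 − 13 = 188; audit gives 185 − 112 = 73. Stays. ✓
Beliefs are Bayes-consistent on-path and both types best-respond.

Yes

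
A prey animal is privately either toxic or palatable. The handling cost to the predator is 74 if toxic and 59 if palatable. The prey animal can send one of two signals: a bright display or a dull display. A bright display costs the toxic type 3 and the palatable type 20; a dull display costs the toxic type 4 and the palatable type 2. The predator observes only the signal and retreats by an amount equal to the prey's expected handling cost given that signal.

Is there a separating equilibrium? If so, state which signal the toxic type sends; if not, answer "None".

Try toxic → bright display, palatable → dull display:
  If types separate, bright display earns payment 74 and dull display earns 59.
  Toxic: bright display gives 74 − 3 = 71; dull display gives 59 − 4 = 55. No deviation. ✓
  Palatable: dull display gives 59 − 2 = 57; bright display gives 74 − 20 = 54. No deviation. ✓
Both hold — the toxic type sends bright display.

bright display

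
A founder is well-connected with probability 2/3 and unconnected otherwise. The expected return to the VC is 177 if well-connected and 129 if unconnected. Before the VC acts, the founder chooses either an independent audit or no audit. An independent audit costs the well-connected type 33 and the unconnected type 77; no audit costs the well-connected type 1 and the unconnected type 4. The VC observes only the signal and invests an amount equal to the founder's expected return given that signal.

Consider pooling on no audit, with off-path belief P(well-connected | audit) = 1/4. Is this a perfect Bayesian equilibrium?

On the equilibrium path (no audit) the VC holds the prior 2/3 and pays 2/3·177 + 1/3·129 = 161. Off-path (audit) belief 1/4 gives 1/4·177 + 3/4·129 = 141.
Well-connected: no audit gives 161 − 1 = 160; audit gives 141 − 33 = 108. Stays. ✓
Unconnected: no audit gives 161 − 4 = 157; audit gives 141 − 77 = 64. Stays. ✓
Beliefs are Bayes-consistent on-path and both types best-respond.

Yes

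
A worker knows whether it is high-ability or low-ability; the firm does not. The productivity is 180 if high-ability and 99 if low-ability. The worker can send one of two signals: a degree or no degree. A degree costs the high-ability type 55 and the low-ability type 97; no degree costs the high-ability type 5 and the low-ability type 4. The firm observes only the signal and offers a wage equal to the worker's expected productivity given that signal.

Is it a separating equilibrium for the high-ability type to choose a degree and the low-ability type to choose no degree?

If types separate, degree earns payment 180 and no degree earns 99.
High-ability: degree gives 180 − 55 = 125; no degree gives 99 − 5 = 94. No deviation. ✓
Low-ability: no degree gives 99 − 4 = 95; degree gives 180 − 97 = 83. No deviation. ✓
Neither type gains from mimicking the other.

Yes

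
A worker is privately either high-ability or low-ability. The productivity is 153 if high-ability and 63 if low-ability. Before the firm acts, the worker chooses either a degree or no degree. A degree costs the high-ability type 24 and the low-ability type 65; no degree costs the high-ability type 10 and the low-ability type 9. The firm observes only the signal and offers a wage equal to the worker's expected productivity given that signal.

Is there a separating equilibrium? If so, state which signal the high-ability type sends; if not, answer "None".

Try high-ability → degree, low-ability → no degree:
  Under separation the firm infers type exactly: degree → high-ability (pays 153), no degree → low-ability (pays 63).
  High-ability: degree gives 153 − 24 = 129; no degree gives 63 − 10 = 53. No deviation. ✓
  Low-ability: no degree gives 63 − 9 = 54; degree gives 153 − 65 = 88. Would deviate. ✗
Try high-ability → no degree, low-ability → degree:
  Under separation the firm infers type exactly: no degree → high-ability (pays 153), degree → low-ability (pays 63).
  High-ability: no degree gives 153 − 10 = 143; degree gives 63 − 24 = 39. No deviation. ✓
  Low-ability: degree gives 63 − 65 = -2; no degree gives 153 − 9 = 144. Would deviate. ✗
Neither assignment is incentive-compatible.

None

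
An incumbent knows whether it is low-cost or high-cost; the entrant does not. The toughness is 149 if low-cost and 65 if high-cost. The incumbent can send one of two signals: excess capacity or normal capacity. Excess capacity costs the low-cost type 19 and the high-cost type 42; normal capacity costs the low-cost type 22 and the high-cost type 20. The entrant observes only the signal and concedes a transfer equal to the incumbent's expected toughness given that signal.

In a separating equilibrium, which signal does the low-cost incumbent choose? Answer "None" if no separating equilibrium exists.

Try low-cost → excess capacity, high-cost → normal capacity:
  If types separate, excess capacity earns payment 149 and normal capacity earns 65.
  Low-cost: excess capacity gives 149 − 19 = 130; normal capacity gives 65 − 22 = 43. No deviation. ✓
  High-cost: normal capacity gives 65 − 20 = 45; excess capacity gives 149 − 42 = 107. Would deviate. ✗
Try low-cost → normal capacity, high-cost → excess capacity:
  If types separate, normal capacity earns payment 149 and excess capacity earns 65.
  Low-cost: normal capacity gives 149 − 22 = 127; excess capacity gives 65 − 19 = 46. No deviation. ✓
  High-cost: excess capacity gives 65 − 42 = 23; normal capacity gives 149 − 20 = 129. Would deviate. ✗
Neither assignment is incentive-compatible.

None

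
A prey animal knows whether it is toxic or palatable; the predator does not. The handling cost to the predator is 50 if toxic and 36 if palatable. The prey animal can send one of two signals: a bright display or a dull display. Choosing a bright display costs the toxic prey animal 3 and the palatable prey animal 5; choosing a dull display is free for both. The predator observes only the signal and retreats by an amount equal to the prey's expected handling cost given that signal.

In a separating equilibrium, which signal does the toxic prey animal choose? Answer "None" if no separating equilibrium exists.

Try toxic → bright display, palatable → dull display:
  Under separation the predator infers type exactly: bright display → toxic (pays 50), dull display → palatable (pays 36).
  Toxic: bright display gives 50 − 3 = 47; dull display gives 36 − 0 = 36. No deviation. ✓
  Palatable: dull display gives 36 − 0 = 36; bright display gives 50 − 5 = 45. Would deviate. ✗
Try toxic → dull display, palatable → bright display:
  Under separation the predator infers type exactly: dull display → toxic (pays 50), bright display → palatable (pays 36).
  Toxic: dull display gives 50 − 0 = 50; bright display gives 36 − 3 = 33. No deviation. ✓
  Palatable: bright display gives 36 − 5 = 31; dull display gives 50 − 0 = 50. Would deviate. ✗
Neither assignment is incentive-compatible.

None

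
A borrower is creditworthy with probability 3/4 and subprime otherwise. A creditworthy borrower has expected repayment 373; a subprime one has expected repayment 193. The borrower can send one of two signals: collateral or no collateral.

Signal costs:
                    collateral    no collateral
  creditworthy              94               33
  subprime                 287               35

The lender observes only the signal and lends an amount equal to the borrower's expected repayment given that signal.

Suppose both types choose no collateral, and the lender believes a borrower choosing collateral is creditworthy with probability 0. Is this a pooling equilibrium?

Yes

At the pooled signal (no collateral) the lender holds the prior 3/4 and pays 3/4·373 + 1/4·193 = 328. Off-path (collateral) belief 0 gives 0·373 + 1·193 = 193.
Creditworthy: no collateral gives 328 − 33 = 295; collateral gives 193 − 94 = 99. Stays. ✓
Subprime: no collateral gives 328 − 35 = 293; collateral gives 193 − 287 = -94. Stays. ✓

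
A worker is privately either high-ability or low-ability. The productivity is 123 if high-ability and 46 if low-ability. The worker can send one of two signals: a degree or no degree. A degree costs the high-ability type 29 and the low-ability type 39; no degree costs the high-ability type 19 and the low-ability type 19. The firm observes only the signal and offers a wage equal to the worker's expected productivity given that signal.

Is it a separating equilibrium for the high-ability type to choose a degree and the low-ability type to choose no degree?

No

If types separate, degree earns payment 123 and no degree earns 46.
High-ability: degree gives 123 − 29 = 94; no degree gives 46 − 19 = 27. No deviation. ✓
Low-ability: no degree gives 46 − 19 = 27; degree gives 123 − 39 = 84. Would deviate. ✗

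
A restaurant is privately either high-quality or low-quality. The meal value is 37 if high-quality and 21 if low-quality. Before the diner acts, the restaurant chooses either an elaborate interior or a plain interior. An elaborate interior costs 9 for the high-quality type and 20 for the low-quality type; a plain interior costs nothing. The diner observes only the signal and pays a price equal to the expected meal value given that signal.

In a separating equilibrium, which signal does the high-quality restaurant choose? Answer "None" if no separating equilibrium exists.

elaborate interior

Try high-quality → elaborate interior, low-quality → plain interior:
  If types separate, elaborate interior earns payment 37 and plain interior earns 21.
  High-quality: elaborate interior gives 37 − 9 = 28; plain interior gives 21 − 0 = 21. No deviation. ✓
  Low-quality: plain interior gives 21 − 0 = 21; elaborate interior gives 37 − 20 = 17. No deviation. ✓
Both hold — the high-quality type sends elaborate interior.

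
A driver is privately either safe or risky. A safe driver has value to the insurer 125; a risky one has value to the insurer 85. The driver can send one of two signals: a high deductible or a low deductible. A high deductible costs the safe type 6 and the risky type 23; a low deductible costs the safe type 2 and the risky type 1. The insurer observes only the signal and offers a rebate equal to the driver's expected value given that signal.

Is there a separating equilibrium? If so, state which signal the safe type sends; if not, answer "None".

Try safe → high deductible, risky → low deductible:
  Under separation the insurer infers type exactly: high deductible → safe (pays 125), low deductible → risky (pays 85).
  Safe: high deductible gives 125 − 6 = 119; low deductible gives 85 − 2 = 83. No deviation. ✓
  Risky: low deductible gives 85 − 1 = 84; high deductible gives 125 − 23 = 102. Would deviate. ✗
Try safe → low deductible, risky → high deductible:
  Under separation the insurer infers type exactly: low deductible → safe (pays 125), high deductible → risky (pays 85).
  Safe: low deductible gives 125 − 2 = 123; high deductible gives 85 − 6 = 79. No deviation. ✓
  Risky: high deductible gives 85 − 23 = 62; low deductible gives 125 − 1 = 124. Would deviate. ✗
Neither assignment is incentive-compatible.

None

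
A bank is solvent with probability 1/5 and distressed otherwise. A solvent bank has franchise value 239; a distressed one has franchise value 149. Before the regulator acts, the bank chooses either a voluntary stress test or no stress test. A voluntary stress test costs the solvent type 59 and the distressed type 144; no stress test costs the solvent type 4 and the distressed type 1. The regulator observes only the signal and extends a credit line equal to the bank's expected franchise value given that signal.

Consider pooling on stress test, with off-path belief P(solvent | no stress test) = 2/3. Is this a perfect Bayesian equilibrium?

No

At the pooled signal (stress test) the regulator holds the prior 1/5 and pays 1/5·239 + 4/5·149 = 167. Off-path (no stress test) belief 2/3 gives 2/3·239 + 1/3·149 = 209.
Solvent: stress test gives 167 − 59 = 108; no stress test gives 209 − 4 = 205. Deviates. ✗
Distressed: stress test gives 167 − 144 = 23; no stress test gives 209 − 1 = 208. Deviates. ✗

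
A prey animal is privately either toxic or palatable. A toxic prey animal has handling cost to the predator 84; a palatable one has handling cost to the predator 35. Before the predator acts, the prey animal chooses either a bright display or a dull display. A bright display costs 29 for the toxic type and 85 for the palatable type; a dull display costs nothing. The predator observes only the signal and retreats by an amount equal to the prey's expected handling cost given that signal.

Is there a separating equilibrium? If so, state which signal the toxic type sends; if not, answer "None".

Try toxic → bright display, palatable → dull display:
  Under separation the predator infers type exactly: bright display → toxic (pays 84), dull display → palatable (pays 35).
  Toxic: bright display gives 84 − 29 = 55; dull display gives 35 − 0 = 35. No deviation. ✓
  Palatable: dull display gives 35 − 0 = 35; bright display gives 84 − 85 = -1. No deviation. ✓
Both hold — the toxic type sends bright display.

bright display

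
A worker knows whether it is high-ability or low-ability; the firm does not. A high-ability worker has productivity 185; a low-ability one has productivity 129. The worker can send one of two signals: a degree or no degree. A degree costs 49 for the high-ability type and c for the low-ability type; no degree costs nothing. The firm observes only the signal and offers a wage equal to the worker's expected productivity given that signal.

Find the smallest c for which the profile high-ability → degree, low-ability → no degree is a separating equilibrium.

56

Under separation: degree → high-ability (pays 185); no degree → low-ability (pays 129).
High-ability: 185 − 49 = 136 ≥ 129 − 0 = 129. Holds regardless of c. ✓
Low-ability: 129 − 0 ≥ 185 − c, so c ≥ 185 − 129 = 56.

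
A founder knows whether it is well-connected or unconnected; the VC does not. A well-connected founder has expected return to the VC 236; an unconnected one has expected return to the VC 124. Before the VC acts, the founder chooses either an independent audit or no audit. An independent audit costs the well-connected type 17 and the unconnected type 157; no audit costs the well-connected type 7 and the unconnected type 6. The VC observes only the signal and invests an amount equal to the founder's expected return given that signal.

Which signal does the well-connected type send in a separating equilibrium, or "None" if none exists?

Try well-connected → audit, unconnected → no audit:
  Under separation the VC infers type exactly: audit → well-connected (pays 236), no audit → unconnected (pays 124).
  Well-connected: audit gives 236 − 17 = 219; no audit gives 124 − 7 = 117. No deviation. ✓
  Unconnected: no audit gives 124 − 6 = 118; audit gives 236 − 157 = 79. No deviation. ✓
Both hold — the well-connected type sends audit.

audit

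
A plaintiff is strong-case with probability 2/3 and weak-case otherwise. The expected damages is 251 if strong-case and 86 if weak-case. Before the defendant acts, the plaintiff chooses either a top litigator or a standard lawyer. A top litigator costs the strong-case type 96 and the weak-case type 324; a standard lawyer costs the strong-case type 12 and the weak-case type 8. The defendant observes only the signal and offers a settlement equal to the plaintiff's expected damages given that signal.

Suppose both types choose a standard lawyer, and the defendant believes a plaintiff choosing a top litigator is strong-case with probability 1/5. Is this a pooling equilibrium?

Yes

On the equilibrium path (standard lawyer) the defendant holds the prior 2/3 and pays 2/3·251 + 1/3·86 = 196. Off-path (top litigator) belief 1/5 gives 1/5·251 + 4/5·86 = 119.
Strong-case: standard lawyer gives 196 − 12 = 184; top litigator gives 119 − 96 = 23. Stays. ✓
Weak-case: standard lawyer gives 196 − 8 = 188; top litigator gives 119 − 324 = -205. Stays. ✓
Beliefs are Bayes-consistent on-path and both types best-respond.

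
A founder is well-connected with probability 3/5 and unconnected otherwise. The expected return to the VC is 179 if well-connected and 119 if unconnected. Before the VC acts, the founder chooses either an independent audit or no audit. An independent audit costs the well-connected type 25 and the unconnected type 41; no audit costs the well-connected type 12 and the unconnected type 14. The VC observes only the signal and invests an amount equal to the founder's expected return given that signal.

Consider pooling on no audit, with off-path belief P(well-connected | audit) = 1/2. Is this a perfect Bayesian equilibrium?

At the pooled signal (no audit) the VC holds the prior 3/5 and pays 3/5·179 + 2/5·119 = 155. Off-path (audit) belief 1/2 gives 1/2·179 + 1/2·119 = 149.
Well-connected: no audit gives 155 − 12 = 143; audit gives 149 − 25 = 124. Stays. ✓
Unconnected: no audit gives 155 − 14 = 141; audit gives 149 − 41 = 108. Stays. ✓

Yes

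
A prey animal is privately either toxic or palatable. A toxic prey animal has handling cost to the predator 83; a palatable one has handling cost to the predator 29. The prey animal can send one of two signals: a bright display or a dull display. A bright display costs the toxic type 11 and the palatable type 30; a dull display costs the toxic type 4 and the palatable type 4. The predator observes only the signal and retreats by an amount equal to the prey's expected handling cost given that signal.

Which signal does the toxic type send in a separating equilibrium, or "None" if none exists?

Try toxic → bright display, palatable → dull display:
  If types separate, bright display earns payment 83 and dull display earns 29.
  Toxic: bright display gives 83 − 11 = 72; dull display gives 29 − 4 = 25. No deviation. ✓
  Palatable: dull display gives 29 − 4 = 25; bright display gives 83 − 30 = 53. Would deviate. ✗
Try toxic → dull display, palatable → bright display:
  If types separate, dull display earns payment 83 and bright display earns 29.
  Toxic: dull display gives 83 − 4 = 79; bright display gives 29 − 11 = 18. No deviation. ✓
  Palatable: bright display gives 29 − 30 = -1; dull display gives 83 − 4 = 79. Would deviate. ✗
Neither assignment is incentive-compatible.

None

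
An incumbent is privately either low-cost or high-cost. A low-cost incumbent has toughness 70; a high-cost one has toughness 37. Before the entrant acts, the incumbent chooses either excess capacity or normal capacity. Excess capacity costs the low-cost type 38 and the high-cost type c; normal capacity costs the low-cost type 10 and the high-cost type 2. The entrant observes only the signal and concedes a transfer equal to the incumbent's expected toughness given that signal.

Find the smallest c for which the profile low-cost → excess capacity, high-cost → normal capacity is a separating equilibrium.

35

Under separation: excess capacity → low-cost (pays 70); normal capacity → high-cost (pays 37).
Low-cost: 70 − 38 = 32 ≥ 37 − 10 = 27. Holds regardless of c. ✓
High-cost: 37 − 2 ≥ 70 − c, so c ≥ 70 − 35 = 35.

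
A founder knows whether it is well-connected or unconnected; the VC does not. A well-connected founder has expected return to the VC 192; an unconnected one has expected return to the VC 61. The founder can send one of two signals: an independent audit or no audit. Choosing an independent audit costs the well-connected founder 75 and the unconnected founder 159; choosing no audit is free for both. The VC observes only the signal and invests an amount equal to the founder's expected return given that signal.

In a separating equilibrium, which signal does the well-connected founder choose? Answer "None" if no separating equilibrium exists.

Try well-connected → audit, unconnected → no audit:
  Under separation the VC infers type exactly: audit → well-connected (pays 192), no audit → unconnected (pays 61).
  Well-connected: audit gives 192 − 75 = 117; no audit gives 61 − 0 = 61. No deviation. ✓
  Unconnected: no audit gives 61 − 0 = 61; audit gives 192 − 159 = 33. No deviation. ✓
Both hold — the well-connected type sends audit.

audit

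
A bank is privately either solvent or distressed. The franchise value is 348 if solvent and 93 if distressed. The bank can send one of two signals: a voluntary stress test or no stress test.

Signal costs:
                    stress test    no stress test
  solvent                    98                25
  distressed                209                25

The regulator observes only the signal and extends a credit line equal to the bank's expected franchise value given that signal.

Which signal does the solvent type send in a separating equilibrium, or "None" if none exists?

None

Try solvent → stress test, distressed → no stress test:
  If types separate, stress test earns payment 348 and no stress test earns 93.
  Solvent: stress test gives 348 − 98 = 250; no stress test gives 93 − 25 = 68. No deviation. ✓
  Distressed: no stress test gives 93 − 25 = 68; stress test gives 348 − 209 = 139. Would deviate. ✗
Try solvent → no stress test, distressed → stress test:
  If types separate, no stress test earns payment 348 and stress test earns 93.
  Solvent: no stress test gives 348 − 25 = 323; stress test gives 93 − 98 = -5. No deviation. ✓
  Distressed: stress test gives 93 − 209 = -116; no stress test gives 348 − 25 = 323. Would deviate. ✗
Neither assignment is incentive-compatible.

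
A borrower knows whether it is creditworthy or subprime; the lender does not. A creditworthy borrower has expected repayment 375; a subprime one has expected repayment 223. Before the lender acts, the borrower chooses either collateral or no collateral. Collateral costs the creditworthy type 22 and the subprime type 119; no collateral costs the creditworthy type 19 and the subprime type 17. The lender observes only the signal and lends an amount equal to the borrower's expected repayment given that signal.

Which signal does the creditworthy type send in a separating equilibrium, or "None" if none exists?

None

Try creditworthy → collateral, subprime → no collateral:
  If types separate, collateral earns payment 375 and no collateral earns 223.
  Creditworthy: collateral gives 375 − 22 = 353; no collateral gives 223 − 19 = 204. No deviation. ✓
  Subprime: no collateral gives 223 − 17 = 206; collateral gives 375 − 119 = 256. Would deviate. ✗
Try creditworthy → no collateral, subprime → collateral:
  If types separate, no collateral earns payment 375 and collateral earns 223.
  Creditworthy: no collateral gives 375 − 19 = 356; collateral gives 223 − 22 = 201. No deviation. ✓
  Subprime: collateral gives 223 − 119 = 104; no collateral gives 375 − 17 = 358. Would deviate. ✗
Neither assignment is incentive-compatible.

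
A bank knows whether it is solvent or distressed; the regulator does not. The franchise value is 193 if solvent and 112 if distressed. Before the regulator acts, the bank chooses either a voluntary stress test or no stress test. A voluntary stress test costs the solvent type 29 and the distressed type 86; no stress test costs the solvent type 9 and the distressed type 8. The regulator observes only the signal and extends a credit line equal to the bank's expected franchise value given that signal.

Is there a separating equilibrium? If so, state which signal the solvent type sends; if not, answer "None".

None

Try solvent → stress test, distressed → no stress test:
  Under separation the regulator infers type exactly: stress test → solvent (pays 193), no stress test → distressed (pays 112).
  Solvent: stress test gives 193 − 29 = 164; no stress test gives 112 − 9 = 103. No deviation. ✓
  Distressed: no stress test gives 112 − 8 = 104; stress test gives 193 − 86 = 107. Would deviate. ✗
Try solvent → no stress test, distressed → stress test:
  Under separation the regulator infers type exactly: no stress test → solvent (pays 193), stress test → distressed (pays 112).
  Solvent: no stress test gives 193 − 9 = 184; stress test gives 112 − 29 = 83. No deviation. ✓
  Distressed: stress test gives 112 − 86 = 26; no stress test gives 193 − 8 = 185. Would deviate. ✗
Neither assignment is incentive-compatible.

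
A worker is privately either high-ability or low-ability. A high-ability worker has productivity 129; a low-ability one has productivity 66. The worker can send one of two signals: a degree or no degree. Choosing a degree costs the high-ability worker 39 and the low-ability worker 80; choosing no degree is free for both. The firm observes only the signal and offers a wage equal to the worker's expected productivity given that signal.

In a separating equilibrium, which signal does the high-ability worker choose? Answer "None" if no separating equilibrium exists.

Try high-ability → degree, low-ability → no degree:
  If types separate, degree earns payment 129 and no degree earns 66.
  High-ability: degree gives 129 − 39 = 90; no degree gives 66 − 0 = 66. No deviation. ✓
  Low-ability: no degree gives 66 − 0 = 66; degree gives 129 − 80 = 49. No deviation. ✓
Both hold — the high-ability type sends degree.

degree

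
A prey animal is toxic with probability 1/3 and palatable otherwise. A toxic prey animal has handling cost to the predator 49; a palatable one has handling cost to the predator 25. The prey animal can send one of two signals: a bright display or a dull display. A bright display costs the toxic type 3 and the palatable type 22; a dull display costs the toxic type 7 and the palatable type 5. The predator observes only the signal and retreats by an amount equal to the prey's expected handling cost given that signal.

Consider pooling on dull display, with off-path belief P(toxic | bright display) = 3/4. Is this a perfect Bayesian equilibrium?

On the equilibrium path (dull display) the predator holds the prior 1/3 and pays 1/3·49 + 2/3·25 = 33. Off-path (bright display) belief 3/4 gives 3/4·49 + 1/4·25 = 43.
Toxic: dull display gives 33 − 7 = 26; bright display gives 43 − 3 = 40. Deviates. ✗
Palatable: dull display gives 33 − 5 = 28; bright display gives 43 − 22 = 21. Stays. ✓

No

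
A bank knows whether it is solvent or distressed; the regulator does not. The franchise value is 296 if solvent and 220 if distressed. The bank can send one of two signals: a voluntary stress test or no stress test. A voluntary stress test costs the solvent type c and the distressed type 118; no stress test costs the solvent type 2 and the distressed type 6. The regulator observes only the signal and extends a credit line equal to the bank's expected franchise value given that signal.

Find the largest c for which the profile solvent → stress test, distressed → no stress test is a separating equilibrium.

Under separation: stress test → solvent (pays 296); no stress test → distressed (pays 220).
Distressed: 220 − 6 = 214 ≥ 296 − 118 = 178. Holds regardless of c. ✓
Solvent: 296 − c ≥ 220 − 2, so c ≤ 296 − 218 = 78.

78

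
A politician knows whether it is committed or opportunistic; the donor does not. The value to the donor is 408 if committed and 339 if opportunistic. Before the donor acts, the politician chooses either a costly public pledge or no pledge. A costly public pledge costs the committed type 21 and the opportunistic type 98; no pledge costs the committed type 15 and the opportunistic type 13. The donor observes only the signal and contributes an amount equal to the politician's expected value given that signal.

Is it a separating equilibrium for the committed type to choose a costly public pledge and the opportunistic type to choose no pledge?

Yes

Under separation the donor infers type exactly: pledge → committed (pays 408), no pledge → opportunistic (pays 339).
Committed: pledge gives 408 − 21 = 387; no pledge gives 339 − 15 = 324. No deviation. ✓
Opportunistic: no pledge gives 339 − 13 = 326; pledge gives 408 − 98 = 310. No deviation. ✓
Neither type gains from mimicking the other.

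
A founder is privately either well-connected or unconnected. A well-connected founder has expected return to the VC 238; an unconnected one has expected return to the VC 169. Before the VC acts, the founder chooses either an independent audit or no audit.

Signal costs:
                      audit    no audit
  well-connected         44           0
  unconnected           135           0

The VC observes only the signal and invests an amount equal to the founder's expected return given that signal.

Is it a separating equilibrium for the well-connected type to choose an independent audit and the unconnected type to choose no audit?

Yes

Under separation the VC infers type exactly: audit → well-connected (pays 238), no audit → unconnected (pays 169).
Well-connected: audit gives 238 − 44 = 194; no audit gives 169 − 0 = 169. No deviation. ✓
Unconnected: no audit gives 169 − 0 = 169; audit gives 238 − 135 = 103. No deviation. ✓
Both incentive constraints hold.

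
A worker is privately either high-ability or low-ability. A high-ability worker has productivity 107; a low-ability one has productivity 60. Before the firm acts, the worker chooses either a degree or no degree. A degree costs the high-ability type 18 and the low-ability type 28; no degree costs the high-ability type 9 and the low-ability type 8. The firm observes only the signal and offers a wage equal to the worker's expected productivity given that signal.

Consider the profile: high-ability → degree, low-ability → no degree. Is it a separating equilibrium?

No

Under separation the firm infers type exactly: degree → high-ability (pays 107), no degree → low-ability (pays 60).
High-ability: degree gives 107 − 18 = 89; no degree gives 60 − 9 = 51. No deviation. ✓
Low-ability: no degree gives 60 − 8 = 52; degree gives 107 − 28 = 79. Would deviate. ✗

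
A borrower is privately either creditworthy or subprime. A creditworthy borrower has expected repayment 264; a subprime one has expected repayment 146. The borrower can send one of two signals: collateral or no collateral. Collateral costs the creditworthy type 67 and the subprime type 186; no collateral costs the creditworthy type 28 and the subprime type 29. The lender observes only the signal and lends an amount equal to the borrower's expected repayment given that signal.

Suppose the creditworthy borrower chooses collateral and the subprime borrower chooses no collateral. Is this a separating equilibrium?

Yes

If types separate, collateral earns payment 264 and no collateral earns 146.
Creditworthy: collateral gives 264 − 67 = 197; no collateral gives 146 − 28 = 118. No deviation. ✓
Subprime: no collateral gives 146 − 29 = 117; collateral gives 264 − 186 = 78. No deviation. ✓
Both incentive constraints hold.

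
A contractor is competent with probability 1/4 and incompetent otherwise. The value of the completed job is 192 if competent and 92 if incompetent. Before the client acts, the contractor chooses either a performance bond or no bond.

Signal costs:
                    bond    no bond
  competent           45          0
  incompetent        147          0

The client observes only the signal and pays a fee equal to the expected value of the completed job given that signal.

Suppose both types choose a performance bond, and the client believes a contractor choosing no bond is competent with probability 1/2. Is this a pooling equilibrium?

At the pooled signal (bond) the client holds the prior 1/4 and pays 1/4·192 + 3/4·92 = 117. Off-path (no bond) belief 1/2 gives 1/2·192 + 1/2·92 = 142.
Competent: bond gives 117 − 45 = 72; no bond gives 142 − 0 = 142. Deviates. ✗
Incompetent: bond gives 117 − 147 = -30; no bond gives 142 − 0 = 142. Deviates. ✗

No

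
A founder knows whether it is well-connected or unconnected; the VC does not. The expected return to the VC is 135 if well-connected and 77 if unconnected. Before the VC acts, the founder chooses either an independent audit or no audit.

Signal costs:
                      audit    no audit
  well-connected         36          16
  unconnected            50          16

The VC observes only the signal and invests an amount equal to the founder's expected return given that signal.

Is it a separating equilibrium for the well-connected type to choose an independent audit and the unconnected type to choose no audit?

If types separate, audit earns payment 135 and no audit earns 77.
Well-connected: audit gives 135 − 36 = 99; no audit gives 77 − 16 = 61. No deviation. ✓
Unconnected: no audit gives 77 − 16 = 61; audit gives 135 − 50 = 85. Would deviate. ✗

No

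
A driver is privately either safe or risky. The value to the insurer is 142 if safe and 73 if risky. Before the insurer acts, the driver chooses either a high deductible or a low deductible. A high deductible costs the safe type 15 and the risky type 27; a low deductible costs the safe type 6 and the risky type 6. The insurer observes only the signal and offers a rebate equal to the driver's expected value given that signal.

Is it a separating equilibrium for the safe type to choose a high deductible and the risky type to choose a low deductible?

No

If types separate, high deductible earns payment 142 and low deductible earns 73.
Safe: high deductible gives 142 − 15 = 127; low deductible gives 73 − 6 = 67. No deviation. ✓
Risky: low deductible gives 73 − 6 = 67; high deductible gives 142 − 27 = 115. Would deviate. ✗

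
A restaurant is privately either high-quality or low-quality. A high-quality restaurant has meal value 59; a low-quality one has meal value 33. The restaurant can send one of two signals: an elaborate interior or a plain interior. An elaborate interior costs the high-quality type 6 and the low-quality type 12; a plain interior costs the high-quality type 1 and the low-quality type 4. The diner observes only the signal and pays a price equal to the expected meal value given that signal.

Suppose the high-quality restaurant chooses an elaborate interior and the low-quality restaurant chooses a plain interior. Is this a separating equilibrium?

Under separation the diner infers type exactly: elaborate interior → high-quality (pays 59), plain interior → low-quality (pays 33).
High-quality: elaborate interior gives 59 − 6 = 53; plain interior gives 33 − 1 = 32. No deviation. ✓
Low-quality: plain interior gives 33 − 4 = 29; elaborate interior gives 59 − 12 = 47. Would deviate. ✗

No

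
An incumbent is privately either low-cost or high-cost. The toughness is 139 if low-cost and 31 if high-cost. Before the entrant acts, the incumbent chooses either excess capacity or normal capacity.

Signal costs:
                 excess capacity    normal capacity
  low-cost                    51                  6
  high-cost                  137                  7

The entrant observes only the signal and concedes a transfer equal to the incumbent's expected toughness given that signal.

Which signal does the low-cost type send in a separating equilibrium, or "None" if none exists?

excess capacity

Try low-cost → excess capacity, high-cost → normal capacity:
  If types separate, excess capacity earns payment 139 and normal capacity earns 31.
  Low-cost: excess capacity gives 139 − 51 = 88; normal capacity gives 31 − 6 = 25. No deviation. ✓
  High-cost: normal capacity gives 31 − 7 = 24; excess capacity gives 139 − 137 = 2. No deviation. ✓
Both hold — the low-cost type sends excess capacity.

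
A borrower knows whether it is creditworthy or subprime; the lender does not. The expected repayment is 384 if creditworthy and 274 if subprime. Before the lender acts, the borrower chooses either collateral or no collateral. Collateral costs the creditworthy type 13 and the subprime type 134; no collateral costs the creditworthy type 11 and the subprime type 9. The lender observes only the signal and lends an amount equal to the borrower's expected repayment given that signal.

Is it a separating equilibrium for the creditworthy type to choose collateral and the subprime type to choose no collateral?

If types separate, collateral earns payment 384 and no collateral earns 274.
Creditworthy: collateral gives 384 − 13 = 371; no collateral gives 274 − 11 = 263. No deviation. ✓
Subprime: no collateral gives 274 − 9 = 265; collateral gives 384 − 134 = 250. No deviation. ✓
Both incentive constraints hold.

Yes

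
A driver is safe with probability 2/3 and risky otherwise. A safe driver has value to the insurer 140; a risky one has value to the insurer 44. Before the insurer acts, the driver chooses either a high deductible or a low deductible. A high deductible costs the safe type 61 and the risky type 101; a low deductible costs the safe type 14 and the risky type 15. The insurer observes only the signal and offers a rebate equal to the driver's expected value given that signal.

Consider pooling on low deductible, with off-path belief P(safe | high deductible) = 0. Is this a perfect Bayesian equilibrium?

Yes

At the pooled signal (low deductible) the insurer holds the prior 2/3 and pays 2/3·140 + 1/3·44 = 108. Off-path (high deductible) belief 0 gives 0·140 + 1·44 = 44.
Safe: low deductible gives 108 − 14 = 94; high deductible gives 44 − 61 = -17. Stays. ✓
Risky: low deductible gives 108 − 15 = 93; high deductible gives 44 − 101 = -57. Stays. ✓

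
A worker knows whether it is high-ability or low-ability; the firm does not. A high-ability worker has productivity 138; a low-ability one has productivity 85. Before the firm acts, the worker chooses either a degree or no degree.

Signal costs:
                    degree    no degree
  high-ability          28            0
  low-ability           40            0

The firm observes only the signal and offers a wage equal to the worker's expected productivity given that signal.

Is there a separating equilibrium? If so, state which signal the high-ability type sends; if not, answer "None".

None

Try high-ability → degree, low-ability → no degree:
  Under separation the firm infers type exactly: degree → high-ability (pays 138), no degree → low-ability (pays 85).
  High-ability: degree gives 138 − 28 = 110; no degree gives 85 − 0 = 85. No deviation. ✓
  Low-ability: no degree gives 85 − 0 = 85; degree gives 138 − 40 = 98. Would deviate. ✗
Try high-ability → no degree, low-ability → degree:
  Under separation the firm infers type exactly: no degree → high-ability (pays 138), degree → low-ability (pays 85).
  High-ability: no degree gives 138 − 0 = 138; degree gives 85 − 28 = 57. No deviation. ✓
  Low-ability: degree gives 85 − 40 = 45; no degree gives 138 − 0 = 138. Would deviate. ✗
Neither assignment is incentive-compatible.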